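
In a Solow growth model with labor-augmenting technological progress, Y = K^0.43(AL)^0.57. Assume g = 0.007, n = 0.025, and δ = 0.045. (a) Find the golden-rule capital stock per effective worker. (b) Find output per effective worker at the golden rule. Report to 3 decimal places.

Capital per effective worker breaks even when investment replaces (n + g + δ)·k; here n + g + δ = 0.077.
Golden rule sets MPK = n+g+δ: 0.43·k^(0.43−1) = 0.077, so k_gold = (0.43/0.077)^(1/0.57) ≈ 20.4403.
y_gold = 20.4403^0.43 ≈ 3.6602.

(a) k_gold ≈ 20.440; (b) y_gold ≈ 3.660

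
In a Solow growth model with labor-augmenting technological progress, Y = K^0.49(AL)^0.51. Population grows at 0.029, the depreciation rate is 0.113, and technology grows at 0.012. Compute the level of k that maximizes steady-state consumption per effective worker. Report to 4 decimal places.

k_gold ≈ 9.6747

Capital per effective worker breaks even when investment replaces (n + g + δ)·k; here n + g + δ = 0.154.
Maximizing c = f(k) − (n+g+δ)·k gives f'(k) = n+g+δ, i.e. 0.49·k^(0.49−1) = 0.154, so k_gold = (0.49/0.154)^(1/0.51) ≈ 9.6747.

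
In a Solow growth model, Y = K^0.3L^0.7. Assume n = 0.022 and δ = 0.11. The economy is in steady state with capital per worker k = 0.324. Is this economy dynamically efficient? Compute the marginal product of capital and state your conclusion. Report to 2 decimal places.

dynamically efficient; MPK ≈ 0.66

Capital per worker breaks even when investment replaces (n + δ)·k; here n + δ = 0.132.
MPK = 0.3·k^(0.3−1) = 0.3·0.324^(-0.7) ≈ 0.6603.
MPK > 0.132, so the economy is dynamically efficient (under-saving).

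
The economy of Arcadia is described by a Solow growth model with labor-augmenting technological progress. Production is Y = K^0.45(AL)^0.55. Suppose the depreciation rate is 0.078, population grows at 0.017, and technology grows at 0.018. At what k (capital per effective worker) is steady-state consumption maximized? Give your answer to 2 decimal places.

Break-even investment rate: n + g + δ = 0.017 + 0.018 + 0.078 = 0.113.
Golden rule sets MPK = n+g+δ: 0.45·k^(0.45−1) = 0.113, so k_gold = (0.45/0.113)^(1/0.55) ≈ 12.3354.

k_gold ≈ 12.34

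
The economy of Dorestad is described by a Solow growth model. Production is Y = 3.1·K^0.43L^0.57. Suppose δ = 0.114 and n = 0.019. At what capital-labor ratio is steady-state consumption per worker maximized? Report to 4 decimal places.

Capital per worker breaks even when investment replaces (n + δ)·k; here n + δ = 0.133.
Golden rule sets MPK = n+δ: 0.43·3.1·k^(0.43−1) = 0.133, so k_gold = (0.43·3.1/0.133)^(1/0.57) ≈ 57.0299.

k_gold ≈ 57.0299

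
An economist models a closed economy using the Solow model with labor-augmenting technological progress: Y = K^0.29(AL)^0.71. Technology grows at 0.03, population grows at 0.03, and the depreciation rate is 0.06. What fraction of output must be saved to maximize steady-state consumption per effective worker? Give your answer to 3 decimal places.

Capital per effective worker breaks even when investment replaces (n + g + δ)·k; here n + g + δ = 0.12.
At the golden rule MPK = n+g+δ, and in any Cobb-Douglas steady state s = (n+g+δ)·k/y = MPK·k/y = capital's share 0.29.

s_gold = 0.290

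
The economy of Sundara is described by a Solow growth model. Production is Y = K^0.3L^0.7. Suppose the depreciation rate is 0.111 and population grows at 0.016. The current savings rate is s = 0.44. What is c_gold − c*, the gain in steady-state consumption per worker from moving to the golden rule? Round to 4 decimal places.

Δc ≈ 0.0580

Capital per worker breaks even when investment replaces (n + δ)·k; here n + δ = 0.127.
Current steady state (s = 0.44): k* = (0.44/0.127)^(1/0.7) ≈ 5.9010, y* = 5.9010^0.3 ≈ 1.7032, c* = (1−0.44)·1.7032 ≈ 0.9538.
Setting f'(k) = n+δ gives 0.3·k^(0.3−1) = 0.127, hence k_gold = (0.3/0.127)^(1/0.7) ≈ 3.4144.
y_gold = 3.4144^0.3 ≈ 1.4454, c_gold = y_gold − 0.127·k_gold ≈ 1.0118.
Gain: Δc = 1.0118 − 0.9538 ≈ 0.0580.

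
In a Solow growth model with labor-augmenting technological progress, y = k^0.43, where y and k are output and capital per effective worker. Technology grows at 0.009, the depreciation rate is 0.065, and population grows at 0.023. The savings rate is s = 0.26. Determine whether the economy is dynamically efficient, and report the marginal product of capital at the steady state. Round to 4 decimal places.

dynamically efficient; MPK ≈ 0.1604

The effective depreciation rate is n + g + δ = 0.023 + 0.009 + 0.065 = 0.097.
Steady-state k*: s·k^0.43 = 0.097·k gives k* = (0.26/0.097)^(1/0.57) ≈ 5.6394.
MPK = 0.43·5.6394^(-0.57) ≈ 0.1604.
MPK > n+g+δ = 0.097, so the economy is dynamically efficient (under-saving).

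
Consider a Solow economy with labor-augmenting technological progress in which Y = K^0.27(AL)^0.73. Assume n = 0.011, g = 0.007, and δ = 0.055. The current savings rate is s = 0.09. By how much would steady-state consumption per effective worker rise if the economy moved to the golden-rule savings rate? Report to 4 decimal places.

Break-even investment rate: n + g + δ = 0.011 + 0.007 + 0.055 = 0.073.
Current steady state (s = 0.09): k* = (0.09/0.073)^(1/0.73) ≈ 1.3321, y* = 1.3321^0.27 ≈ 1.0805, c* = (1−0.09)·1.0805 ≈ 0.9833.
Setting f'(k) = n+g+δ gives 0.27·k^(0.27−1) = 0.073, hence k_gold = (0.27/0.073)^(1/0.73) ≈ 5.9998.
y_gold = 5.9998^0.27 ≈ 1.6222, c_gold = y_gold − 0.073·k_gold ≈ 1.1842.
Gain: Δc = 1.1842 − 0.9833 ≈ 0.2009.

Δc ≈ 0.2009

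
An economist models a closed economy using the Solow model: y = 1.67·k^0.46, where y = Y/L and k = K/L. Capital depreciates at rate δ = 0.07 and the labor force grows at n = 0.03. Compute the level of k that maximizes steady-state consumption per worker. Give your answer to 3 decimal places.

k_gold ≈ 43.628

Break-even investment rate: n + δ = 0.03 + 0.07 = 0.1.
Golden rule sets MPK = n+δ: 0.46·1.67·k^(0.46−1) = 0.1, so k_gold = (0.46·1.67/0.1)^(1/0.54) ≈ 43.6282.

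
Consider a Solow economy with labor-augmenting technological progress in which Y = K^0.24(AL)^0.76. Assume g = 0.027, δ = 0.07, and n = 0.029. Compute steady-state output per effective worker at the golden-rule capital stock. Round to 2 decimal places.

y_gold ≈ 1.23

The effective depreciation rate is n + g + δ = 0.029 + 0.027 + 0.07 = 0.126.
Setting f'(k) = n+g+δ gives 0.24·k^(0.24−1) = 0.126, hence k_gold = (0.24/0.126)^(1/0.76) ≈ 2.3346.
Output: y_gold = k_gold^0.24 = 2.3346^0.24 ≈ 1.2257.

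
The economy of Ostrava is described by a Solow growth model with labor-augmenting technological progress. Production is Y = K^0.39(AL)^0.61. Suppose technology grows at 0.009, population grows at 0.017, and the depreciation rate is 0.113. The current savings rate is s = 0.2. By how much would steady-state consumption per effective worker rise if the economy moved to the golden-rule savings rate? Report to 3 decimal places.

n + g + δ = 0.017 + 0.009 + 0.113 = 0.139.
Current steady state (s = 0.2): k* = (0.2/0.139)^(1/0.61) ≈ 1.8157, y* = 1.8157^0.39 ≈ 1.2619, c* = (1−0.2)·1.2619 ≈ 1.0095.
Setting f'(k) = n+g+δ gives 0.39·k^(0.39−1) = 0.139, hence k_gold = (0.39/0.139)^(1/0.61) ≈ 5.4264.
y_gold = 5.4264^0.39 ≈ 1.9340, c_gold = y_gold − 0.139·k_gold ≈ 1.1797.
Gain: Δc = 1.1797 − 1.0095 ≈ 0.1702.

Δc ≈ 0.170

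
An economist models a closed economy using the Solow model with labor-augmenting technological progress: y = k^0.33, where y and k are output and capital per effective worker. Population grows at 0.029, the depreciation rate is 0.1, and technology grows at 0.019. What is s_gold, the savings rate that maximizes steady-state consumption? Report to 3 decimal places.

Capital per effective worker breaks even when investment replaces (n + g + δ)·k; here n + g + δ = 0.148.
At the golden rule MPK = n+g+δ, and in any Cobb-Douglas steady state s = (n+g+δ)·k/y = MPK·k/y = capital's share 0.33.

s_gold = 0.330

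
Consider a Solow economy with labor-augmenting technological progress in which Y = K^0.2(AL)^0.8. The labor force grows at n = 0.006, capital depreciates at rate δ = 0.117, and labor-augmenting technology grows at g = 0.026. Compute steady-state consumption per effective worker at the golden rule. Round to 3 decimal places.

Break-even investment rate: n + g + δ = 0.006 + 0.026 + 0.117 = 0.149.
Maximizing c = f(k) − (n+g+δ)·k gives f'(k) = n+g+δ, i.e. 0.2·k^(0.2−1) = 0.149, so k_gold = (0.2/0.149)^(1/0.8) ≈ 1.4448.
y_gold = 1.4448^0.2 ≈ 1.0764.
c_gold = y_gold − (n+g+δ)·k_gold = 1.0764 − 0.149·1.4448 ≈ 0.8611.

c_gold ≈ 0.861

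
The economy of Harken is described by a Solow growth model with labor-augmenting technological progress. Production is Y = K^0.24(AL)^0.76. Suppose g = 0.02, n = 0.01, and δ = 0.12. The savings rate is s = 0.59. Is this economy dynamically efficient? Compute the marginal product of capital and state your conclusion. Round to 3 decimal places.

Break-even investment rate: n + g + δ = 0.01 + 0.02 + 0.12 = 0.15.
Steady-state k*: s·k^0.24 = 0.15·k gives k* = (0.59/0.15)^(1/0.76) ≈ 6.0615.
MPK = 0.24·6.0615^(-0.76) ≈ 0.0610.
MPK < n+g+δ = 0.15, so the economy is dynamically inefficient (over-saving).

dynamically inefficient; MPK ≈ 0.061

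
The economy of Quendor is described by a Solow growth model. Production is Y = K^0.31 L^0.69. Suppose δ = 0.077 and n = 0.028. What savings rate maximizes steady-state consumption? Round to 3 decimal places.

s_gold = 0.310

Break-even investment rate: n + δ = 0.028 + 0.077 = 0.105.
At the golden rule MPK = n+δ, and in any Cobb-Douglas steady state s = (n+δ)·k/y = MPK·k/y = capital's share 0.31.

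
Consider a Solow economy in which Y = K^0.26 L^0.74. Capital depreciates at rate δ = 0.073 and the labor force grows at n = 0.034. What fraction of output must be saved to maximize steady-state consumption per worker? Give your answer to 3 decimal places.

s_gold = 0.260

Capital per worker breaks even when investment replaces (n + δ)·k; here n + δ = 0.107.
At the golden rule MPK = n+δ, and in any Cobb-Douglas steady state s = (n+δ)·k/y = MPK·k/y = capital's share 0.26.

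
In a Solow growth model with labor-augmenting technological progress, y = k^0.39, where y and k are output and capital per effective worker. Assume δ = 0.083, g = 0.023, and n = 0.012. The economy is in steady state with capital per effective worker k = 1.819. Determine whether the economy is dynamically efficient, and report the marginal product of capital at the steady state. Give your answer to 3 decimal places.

dynamically efficient; MPK ≈ 0.271

The effective depreciation rate is n + g + δ = 0.012 + 0.023 + 0.083 = 0.118.
MPK = 0.39·k^(0.39−1) = 0.39·1.819^(-0.61) ≈ 0.2707.
MPK > 0.118, so the economy is dynamically efficient (under-saving).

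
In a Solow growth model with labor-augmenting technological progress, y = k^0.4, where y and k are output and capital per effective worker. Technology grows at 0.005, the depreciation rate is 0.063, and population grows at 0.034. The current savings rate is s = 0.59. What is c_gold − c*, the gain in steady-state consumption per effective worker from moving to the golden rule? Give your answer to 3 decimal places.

Δc ≈ 0.171

The effective depreciation rate is n + g + δ = 0.034 + 0.005 + 0.063 = 0.102.
Current steady state (s = 0.59): k* = (0.59/0.102)^(1/0.6) ≈ 18.6389, y* = 18.6389^0.4 ≈ 3.2223, c* = (1−0.59)·3.2223 ≈ 1.3211.
At the golden rule the marginal product of capital equals n+g+δ: 0.4·k^(0.4−1) = 0.102. Solving, k_gold = (0.4/0.102)^(1/0.6) ≈ 9.7521.
y_gold = 9.7521^0.4 ≈ 2.4868, c_gold = y_gold − 0.102·k_gold ≈ 1.4921.
Gain: Δc = 1.4921 − 1.3211 ≈ 0.1709.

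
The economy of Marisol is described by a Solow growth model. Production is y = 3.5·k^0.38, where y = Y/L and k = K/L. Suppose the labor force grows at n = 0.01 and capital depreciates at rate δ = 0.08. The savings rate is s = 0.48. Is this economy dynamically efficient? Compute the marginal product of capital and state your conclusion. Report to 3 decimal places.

dynamically inefficient; MPK ≈ 0.071

The effective depreciation rate is n + δ = 0.01 + 0.08 = 0.09.
Steady-state k*: s·A·k^0.38 = 0.09·k gives k* = (0.48·3.5/0.09)^(1/0.62) ≈ 112.2297.
MPK = 0.38·3.5·112.2297^(-0.62) ≈ 0.0712.
MPK < n+δ = 0.09, so the economy is dynamically inefficient (over-saving).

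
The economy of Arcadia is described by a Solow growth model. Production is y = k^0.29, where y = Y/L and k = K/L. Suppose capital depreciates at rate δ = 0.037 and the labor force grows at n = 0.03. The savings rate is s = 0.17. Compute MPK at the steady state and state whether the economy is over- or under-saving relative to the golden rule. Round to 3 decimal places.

under-saving; MPK ≈ 0.114

Break-even investment rate: n + δ = 0.03 + 0.037 = 0.067.
Steady-state k*: s·k^0.29 = 0.067·k gives k* = (0.17/0.067)^(1/0.71) ≈ 3.7114.
MPK = 0.29·3.7114^(-0.71) ≈ 0.1143.
MPK > n+δ = 0.067, so the economy is dynamically efficient (under-saving).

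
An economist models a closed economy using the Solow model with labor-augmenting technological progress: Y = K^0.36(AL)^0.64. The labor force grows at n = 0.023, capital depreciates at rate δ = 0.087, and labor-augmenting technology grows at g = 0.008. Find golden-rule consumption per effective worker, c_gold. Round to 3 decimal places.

Capital per effective worker breaks even when investment replaces (n + g + δ)·k; here n + g + δ = 0.118.
Golden rule sets MPK = n+g+δ: 0.36·k^(0.36−1) = 0.118, so k_gold = (0.36/0.118)^(1/0.64) ≈ 5.7136.
y_gold = 5.7136^0.36 ≈ 1.8728.
c_gold = y_gold − (n+g+δ)·k_gold = 1.8728 − 0.118·5.7136 ≈ 1.1986.

c_gold ≈ 1.199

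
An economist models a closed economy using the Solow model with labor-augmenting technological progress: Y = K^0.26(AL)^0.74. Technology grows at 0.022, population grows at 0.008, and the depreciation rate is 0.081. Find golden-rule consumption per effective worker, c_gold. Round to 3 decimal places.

Break-even investment rate: n + g + δ = 0.008 + 0.022 + 0.081 = 0.111.
Maximizing c = f(k) − (n+g+δ)·k gives f'(k) = n+g+δ, i.e. 0.26·k^(0.26−1) = 0.111, so k_gold = (0.26/0.111)^(1/0.74) ≈ 3.1588.
y_gold = 3.1588^0.26 ≈ 1.3486.
c_gold = y_gold − (n+g+δ)·k_gold = 1.3486 − 0.111·3.1588 ≈ 0.9980.

c_gold ≈ 0.998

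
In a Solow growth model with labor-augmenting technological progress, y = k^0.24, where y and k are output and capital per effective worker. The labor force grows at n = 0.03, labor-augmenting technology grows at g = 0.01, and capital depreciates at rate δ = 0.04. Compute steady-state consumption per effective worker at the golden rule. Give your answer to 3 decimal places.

Capital per effective worker breaks even when investment replaces (n + g + δ)·k; here n + g + δ = 0.08.
Maximizing c = f(k) − (n+g+δ)·k gives f'(k) = n+g+δ, i.e. 0.24·k^(0.24−1) = 0.08, so k_gold = (0.24/0.08)^(1/0.76) ≈ 4.2442.
y_gold = 4.2442^0.24 ≈ 1.4147.
c_gold = y_gold − (n+g+δ)·k_gold = 1.4147 − 0.08·4.2442 ≈ 1.0752.

c_gold ≈ 1.075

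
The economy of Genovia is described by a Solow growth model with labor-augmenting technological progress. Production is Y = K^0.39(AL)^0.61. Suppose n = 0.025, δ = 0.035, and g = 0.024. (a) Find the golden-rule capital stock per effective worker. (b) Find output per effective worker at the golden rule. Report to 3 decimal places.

n + g + δ = 0.025 + 0.024 + 0.035 = 0.084.
Setting f'(k) = n+g+δ gives 0.39·k^(0.39−1) = 0.084, hence k_gold = (0.39/0.084)^(1/0.61) ≈ 12.3906.
y_gold = 12.3906^0.39 ≈ 2.6687.

(a) k_gold ≈ 12.391; (b) y_gold ≈ 2.669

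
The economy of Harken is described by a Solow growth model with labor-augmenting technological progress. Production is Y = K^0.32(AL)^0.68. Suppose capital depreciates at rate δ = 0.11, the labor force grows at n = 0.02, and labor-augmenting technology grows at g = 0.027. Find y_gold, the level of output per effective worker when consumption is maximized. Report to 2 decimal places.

Break-even investment rate: n + g + δ = 0.02 + 0.027 + 0.11 = 0.157.
Setting f'(k) = n+g+δ gives 0.32·k^(0.32−1) = 0.157, hence k_gold = (0.32/0.157)^(1/0.68) ≈ 2.8496.
Output: y_gold = k_gold^0.32 = 2.8496^0.32 ≈ 1.3981.

y_gold ≈ 1.40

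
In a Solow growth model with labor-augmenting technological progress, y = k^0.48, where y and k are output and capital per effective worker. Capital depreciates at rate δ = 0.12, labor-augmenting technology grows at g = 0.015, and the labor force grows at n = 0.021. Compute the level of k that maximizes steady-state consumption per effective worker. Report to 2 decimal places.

k_gold ≈ 8.68

n + g + δ = 0.021 + 0.015 + 0.12 = 0.156.
At the golden rule the marginal product of capital equals n+g+δ: 0.48·k^(0.48−1) = 0.156. Solving, k_gold = (0.48/0.156)^(1/0.52) ≈ 8.6833.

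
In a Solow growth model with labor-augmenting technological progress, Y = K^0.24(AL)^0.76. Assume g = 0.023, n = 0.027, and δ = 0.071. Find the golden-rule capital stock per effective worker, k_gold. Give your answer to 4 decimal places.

k_gold ≈ 2.4624

n + g + δ = 0.027 + 0.023 + 0.071 = 0.121.
Setting f'(k) = n+g+δ gives 0.24·k^(0.24−1) = 0.121, hence k_gold = (0.24/0.121)^(1/0.76) ≈ 2.4624.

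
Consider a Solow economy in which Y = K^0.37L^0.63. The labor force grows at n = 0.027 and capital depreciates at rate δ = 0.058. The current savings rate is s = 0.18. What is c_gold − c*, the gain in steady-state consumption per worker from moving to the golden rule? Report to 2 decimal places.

Δc ≈ 0.22

n + δ = 0.027 + 0.058 = 0.085.
Current steady state (s = 0.18): k* = (0.18/0.085)^(1/0.63) ≈ 3.2902, y* = 3.2902^0.37 ≈ 1.5537, c* = (1−0.18)·1.5537 ≈ 1.2741.
Setting f'(k) = n+δ gives 0.37·k^(0.37−1) = 0.085, hence k_gold = (0.37/0.085)^(1/0.63) ≈ 10.3262.
y_gold = 10.3262^0.37 ≈ 2.3722, c_gold = y_gold − 0.085·k_gold ≈ 1.4945.
Gain: Δc = 1.4945 − 1.2741 ≈ 0.2205.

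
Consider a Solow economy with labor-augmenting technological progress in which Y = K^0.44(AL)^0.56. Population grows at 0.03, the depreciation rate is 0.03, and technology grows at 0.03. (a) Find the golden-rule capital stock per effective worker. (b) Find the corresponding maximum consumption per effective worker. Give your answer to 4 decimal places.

Capital per effective worker breaks even when investment replaces (n + g + δ)·k; here n + g + δ = 0.09.
Setting f'(k) = n+g+δ gives 0.44·k^(0.44−1) = 0.09, hence k_gold = (0.44/0.09)^(1/0.56) ≈ 17.0111.
y_gold = 17.0111^0.44 ≈ 3.4795; c_gold = y_gold − 0.09·k_gold ≈ 1.9485.

(a) k_gold ≈ 17.0111; (b) c_gold ≈ 1.9485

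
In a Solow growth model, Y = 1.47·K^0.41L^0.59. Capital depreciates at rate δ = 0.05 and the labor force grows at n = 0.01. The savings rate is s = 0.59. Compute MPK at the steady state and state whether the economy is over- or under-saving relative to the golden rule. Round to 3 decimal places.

over-saving; MPK ≈ 0.042

Capital per worker breaks even when investment replaces (n + δ)·k; here n + δ = 0.06.
Steady-state k*: s·A·k^0.41 = 0.06·k gives k* = (0.59·1.47/0.06)^(1/0.59) ≈ 92.4980.
MPK = 0.41·1.47·92.4980^(-0.59) ≈ 0.0417.
MPK < n+δ = 0.06, so the economy is dynamically inefficient (over-saving).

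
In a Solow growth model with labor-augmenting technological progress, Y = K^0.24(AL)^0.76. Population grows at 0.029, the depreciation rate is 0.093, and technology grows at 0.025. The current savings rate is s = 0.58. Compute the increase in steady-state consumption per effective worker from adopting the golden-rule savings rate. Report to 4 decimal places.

n + g + δ = 0.029 + 0.025 + 0.093 = 0.147.
Current steady state (s = 0.58): k* = (0.58/0.147)^(1/0.76) ≈ 6.0863, y* = 6.0863^0.24 ≈ 1.5426, c* = (1−0.58)·1.5426 ≈ 0.6479.
Setting f'(k) = n+g+δ gives 0.24·k^(0.24−1) = 0.147, hence k_gold = (0.24/0.147)^(1/0.76) ≈ 1.9060.
y_gold = 1.9060^0.24 ≈ 1.1674, c_gold = y_gold − 0.147·k_gold ≈ 0.8872.
Gain: Δc = 0.8872 − 0.6479 ≈ 0.2394.

Δc ≈ 0.2394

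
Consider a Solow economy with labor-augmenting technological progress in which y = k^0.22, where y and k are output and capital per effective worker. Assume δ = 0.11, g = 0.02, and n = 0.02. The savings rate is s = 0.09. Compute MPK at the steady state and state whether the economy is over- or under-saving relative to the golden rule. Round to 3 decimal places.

under-saving; MPK ≈ 0.367

The effective depreciation rate is n + g + δ = 0.02 + 0.02 + 0.11 = 0.15.
Steady-state k*: s·k^0.22 = 0.15·k gives k* = (0.09/0.15)^(1/0.78) ≈ 0.5195.
MPK = 0.22·0.5195^(-0.78) ≈ 0.3667.
MPK > n+g+δ = 0.15, so the economy is dynamically efficient (under-saving).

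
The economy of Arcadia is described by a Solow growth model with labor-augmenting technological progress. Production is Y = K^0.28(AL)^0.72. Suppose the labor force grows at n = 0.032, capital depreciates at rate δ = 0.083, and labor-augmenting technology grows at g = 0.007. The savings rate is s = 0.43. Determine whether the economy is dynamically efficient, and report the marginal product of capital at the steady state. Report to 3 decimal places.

Capital per effective worker breaks even when investment replaces (n + g + δ)·k; here n + g + δ = 0.122.
Steady-state k*: s·k^0.28 = 0.122·k gives k* = (0.43/0.122)^(1/0.72) ≈ 5.7527.
MPK = 0.28·5.7527^(-0.72) ≈ 0.0794.
MPK < n+g+δ = 0.122, so the economy is dynamically inefficient (over-saving).

dynamically inefficient; MPK ≈ 0.079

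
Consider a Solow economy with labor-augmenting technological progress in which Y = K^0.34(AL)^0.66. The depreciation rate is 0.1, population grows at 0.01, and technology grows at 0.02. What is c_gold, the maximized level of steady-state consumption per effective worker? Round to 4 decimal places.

The effective depreciation rate is n + g + δ = 0.01 + 0.02 + 0.1 = 0.13.
At the golden rule the marginal product of capital equals n+g+δ: 0.34·k^(0.34−1) = 0.13. Solving, k_gold = (0.34/0.13)^(1/0.66) ≈ 4.2917.
y_gold = 4.2917^0.34 ≈ 1.6409.
c_gold = y_gold − (n+g+δ)·k_gold = 1.6409 − 0.13·4.2917 ≈ 1.0830.

c_gold ≈ 1.0830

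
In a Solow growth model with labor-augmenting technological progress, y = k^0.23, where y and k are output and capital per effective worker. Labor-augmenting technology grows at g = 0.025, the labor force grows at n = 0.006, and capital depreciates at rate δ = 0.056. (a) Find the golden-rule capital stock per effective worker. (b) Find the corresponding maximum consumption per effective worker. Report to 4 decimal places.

(a) k_gold ≈ 3.5345; (b) c_gold ≈ 1.0294

The effective depreciation rate is n + g + δ = 0.006 + 0.025 + 0.056 = 0.087.
Setting f'(k) = n+g+δ gives 0.23·k^(0.23−1) = 0.087, hence k_gold = (0.23/0.087)^(1/0.77) ≈ 3.5345.
y_gold = 3.5345^0.23 ≈ 1.3369; c_gold = y_gold − 0.087·k_gold ≈ 1.0294.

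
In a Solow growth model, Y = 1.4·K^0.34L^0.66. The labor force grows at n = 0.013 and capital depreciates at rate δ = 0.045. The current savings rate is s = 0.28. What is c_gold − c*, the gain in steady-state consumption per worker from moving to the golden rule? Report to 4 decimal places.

Δc ≈ 0.0353

n + δ = 0.013 + 0.045 = 0.058.
Current steady state (s = 0.28): k* = (0.28·1.4/0.058)^(1/0.66) ≈ 18.0868, y* = 1.4·18.0868^0.34 ≈ 3.7465, c* = (1−0.28)·3.7465 ≈ 2.6975.
Setting f'(k) = n+δ gives 0.34·1.4·k^(0.34−1) = 0.058, hence k_gold = (0.34·1.4/0.058)^(1/0.66) ≈ 24.2728.
y_gold = 1.4·24.2728^0.34 ≈ 4.1407, c_gold = y_gold − 0.058·k_gold ≈ 2.7328.
Gain: Δc = 2.7328 − 2.6975 ≈ 0.0353.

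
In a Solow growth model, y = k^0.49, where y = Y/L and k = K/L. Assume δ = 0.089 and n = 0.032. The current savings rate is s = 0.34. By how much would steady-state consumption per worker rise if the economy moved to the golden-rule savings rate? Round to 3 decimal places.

Break-even investment rate: n + δ = 0.032 + 0.089 = 0.121.
Current steady state (s = 0.34): k* = (0.34/0.121)^(1/0.51) ≈ 7.5821, y* = 7.5821^0.49 ≈ 2.6983, c* = (1−0.34)·2.6983 ≈ 1.7809.
Setting f'(k) = n+δ gives 0.49·k^(0.49−1) = 0.121, hence k_gold = (0.49/0.121)^(1/0.51) ≈ 15.5239.
y_gold = 15.5239^0.49 ≈ 3.8335, c_gold = y_gold − 0.121·k_gold ≈ 1.9551.
Gain: Δc = 1.9551 − 1.7809 ≈ 0.1742.

Δc ≈ 0.174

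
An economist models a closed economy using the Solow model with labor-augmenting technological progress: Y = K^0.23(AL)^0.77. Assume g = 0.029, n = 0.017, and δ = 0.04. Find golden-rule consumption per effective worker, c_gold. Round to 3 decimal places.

c_gold ≈ 1.033

n + g + δ = 0.017 + 0.029 + 0.04 = 0.086.
Maximizing c = f(k) − (n+g+δ)·k gives f'(k) = n+g+δ, i.e. 0.23·k^(0.23−1) = 0.086, so k_gold = (0.23/0.086)^(1/0.77) ≈ 3.5879.
y_gold = 3.5879^0.23 ≈ 1.3416.
c_gold = y_gold − (n+g+δ)·k_gold = 1.3416 − 0.086·3.5879 ≈ 1.0330.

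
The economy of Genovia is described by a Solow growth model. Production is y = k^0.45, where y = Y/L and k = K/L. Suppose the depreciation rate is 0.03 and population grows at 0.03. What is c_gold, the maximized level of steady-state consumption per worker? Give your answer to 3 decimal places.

The effective depreciation rate is n + δ = 0.03 + 0.03 = 0.06.
Maximizing c = f(k) − (n+δ)·k gives f'(k) = n+δ, i.e. 0.45·k^(0.45−1) = 0.06, so k_gold = (0.45/0.06)^(1/0.55) ≈ 38.9960.
y_gold = 38.9960^0.45 ≈ 5.1995.
c_gold = y_gold − (n+δ)·k_gold = 5.1995 − 0.06·38.9960 ≈ 2.8597.

c_gold ≈ 2.860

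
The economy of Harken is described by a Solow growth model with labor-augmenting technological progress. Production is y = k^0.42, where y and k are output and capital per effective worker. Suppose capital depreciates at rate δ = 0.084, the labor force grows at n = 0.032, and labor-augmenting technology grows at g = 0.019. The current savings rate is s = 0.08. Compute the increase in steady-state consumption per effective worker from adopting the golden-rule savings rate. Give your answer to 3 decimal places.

Δc ≈ 0.690

Capital per effective worker breaks even when investment replaces (n + g + δ)·k; here n + g + δ = 0.135.
Current steady state (s = 0.08): k* = (0.08/0.135)^(1/0.58) ≈ 0.4057, y* = 0.4057^0.42 ≈ 0.6846, c* = (1−0.08)·0.6846 ≈ 0.6298.
At the golden rule the marginal product of capital equals n+g+δ: 0.42·k^(0.42−1) = 0.135. Solving, k_gold = (0.42/0.135)^(1/0.58) ≈ 7.0771.
y_gold = 7.0771^0.42 ≈ 2.2748, c_gold = y_gold − 0.135·k_gold ≈ 1.3194.
Gain: Δc = 1.3194 − 0.6298 ≈ 0.6895.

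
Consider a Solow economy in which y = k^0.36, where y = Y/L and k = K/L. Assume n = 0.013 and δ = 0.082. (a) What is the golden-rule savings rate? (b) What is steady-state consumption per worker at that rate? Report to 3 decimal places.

(a) s_gold = 0.360; (b) c_gold ≈ 1.354

n + δ = 0.013 + 0.082 = 0.095.
For Cobb-Douglas, s_gold equals capital's share: s_gold = 0.36.
Setting f'(k) = n+δ gives 0.36·k^(0.36−1) = 0.095, hence k_gold = (0.36/0.095)^(1/0.64) ≈ 8.0173.
y_gold = 8.0173^0.36 ≈ 2.1157; c_gold = (1−0.36)·y_gold ≈ 1.3540.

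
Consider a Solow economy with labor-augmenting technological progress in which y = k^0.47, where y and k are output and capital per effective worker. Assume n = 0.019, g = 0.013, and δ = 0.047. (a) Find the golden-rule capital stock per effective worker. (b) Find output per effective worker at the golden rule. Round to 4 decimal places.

Capital per effective worker breaks even when investment replaces (n + g + δ)·k; here n + g + δ = 0.079.
Setting f'(k) = n+g+δ gives 0.47·k^(0.47−1) = 0.079, hence k_gold = (0.47/0.079)^(1/0.53) ≈ 28.9245.
y_gold = 28.9245^0.47 ≈ 4.8618.

(a) k_gold ≈ 28.9245; (b) y_gold ≈ 4.8618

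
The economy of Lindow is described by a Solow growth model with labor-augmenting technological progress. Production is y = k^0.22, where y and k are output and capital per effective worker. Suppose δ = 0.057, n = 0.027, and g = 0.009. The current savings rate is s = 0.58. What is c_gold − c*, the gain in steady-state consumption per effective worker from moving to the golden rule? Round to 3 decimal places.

Break-even investment rate: n + g + δ = 0.027 + 0.009 + 0.057 = 0.093.
Current steady state (s = 0.58): k* = (0.58/0.093)^(1/0.78) ≈ 10.4511, y* = 10.4511^0.22 ≈ 1.6758, c* = (1−0.58)·1.6758 ≈ 0.7038.
At the golden rule the marginal product of capital equals n+g+δ: 0.22·k^(0.22−1) = 0.093. Solving, k_gold = (0.22/0.093)^(1/0.78) ≈ 3.0159.
y_gold = 3.0159^0.22 ≈ 1.2749, c_gold = y_gold − 0.093·k_gold ≈ 0.9944.
Gain: Δc = 0.9944 − 0.7038 ≈ 0.2906.

Δc ≈ 0.291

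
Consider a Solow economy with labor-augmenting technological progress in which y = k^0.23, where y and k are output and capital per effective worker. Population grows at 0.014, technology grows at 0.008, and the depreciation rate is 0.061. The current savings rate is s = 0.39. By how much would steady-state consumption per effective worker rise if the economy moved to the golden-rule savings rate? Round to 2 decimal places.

The effective depreciation rate is n + g + δ = 0.014 + 0.008 + 0.061 = 0.083.
Current steady state (s = 0.39): k* = (0.39/0.083)^(1/0.77) ≈ 7.4595, y* = 7.4595^0.23 ≈ 1.5875, c* = (1−0.39)·1.5875 ≈ 0.9684.
Maximizing c = f(k) − (n+g+δ)·k gives f'(k) = n+g+δ, i.e. 0.23·k^(0.23−1) = 0.083, so k_gold = (0.23/0.083)^(1/0.77) ≈ 3.7572.
y_gold = 3.7572^0.23 ≈ 1.3559, c_gold = y_gold − 0.083·k_gold ≈ 1.0440.
Gain: Δc = 1.0440 − 0.9684 ≈ 0.0756.

Δc ≈ 0.08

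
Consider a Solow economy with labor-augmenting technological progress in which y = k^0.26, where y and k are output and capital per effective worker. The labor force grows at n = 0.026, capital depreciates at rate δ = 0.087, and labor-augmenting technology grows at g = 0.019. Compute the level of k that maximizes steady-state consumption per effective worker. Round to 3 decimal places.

The effective depreciation rate is n + g + δ = 0.026 + 0.019 + 0.087 = 0.132.
Maximizing c = f(k) − (n+g+δ)·k gives f'(k) = n+g+δ, i.e. 0.26·k^(0.26−1) = 0.132, so k_gold = (0.26/0.132)^(1/0.74) ≈ 2.4994.

k_gold ≈ 2.499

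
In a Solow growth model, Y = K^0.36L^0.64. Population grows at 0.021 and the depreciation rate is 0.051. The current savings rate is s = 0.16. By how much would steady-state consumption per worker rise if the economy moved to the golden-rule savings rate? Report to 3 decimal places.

Break-even investment rate: n + δ = 0.021 + 0.051 = 0.072.
Current steady state (s = 0.16): k* = (0.16/0.072)^(1/0.64) ≈ 3.4822, y* = 3.4822^0.36 ≈ 1.5670, c* = (1−0.16)·1.5670 ≈ 1.3163.
Maximizing c = f(k) − (n+δ)·k gives f'(k) = n+δ, i.e. 0.36·k^(0.36−1) = 0.072, so k_gold = (0.36/0.072)^(1/0.64) ≈ 12.3635.
y_gold = 12.3635^0.36 ≈ 2.4727, c_gold = y_gold − 0.072·k_gold ≈ 1.5825.
Gain: Δc = 1.5825 − 1.3163 ≈ 0.2662.

Δc ≈ 0.266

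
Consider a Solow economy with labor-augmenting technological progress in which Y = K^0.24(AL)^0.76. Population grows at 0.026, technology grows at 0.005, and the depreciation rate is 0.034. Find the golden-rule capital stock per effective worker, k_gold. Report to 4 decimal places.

k_gold ≈ 5.5776

Break-even investment rate: n + g + δ = 0.026 + 0.005 + 0.034 = 0.065.
Golden rule sets MPK = n+g+δ: 0.24·k^(0.24−1) = 0.065, so k_gold = (0.24/0.065)^(1/0.76) ≈ 5.5776.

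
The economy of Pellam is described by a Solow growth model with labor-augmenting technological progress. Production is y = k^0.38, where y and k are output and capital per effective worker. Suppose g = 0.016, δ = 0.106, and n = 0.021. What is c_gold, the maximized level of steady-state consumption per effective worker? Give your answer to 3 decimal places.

Capital per effective worker breaks even when investment replaces (n + g + δ)·k; here n + g + δ = 0.143.
Setting f'(k) = n+g+δ gives 0.38·k^(0.38−1) = 0.143, hence k_gold = (0.38/0.143)^(1/0.62) ≈ 4.8372.
y_gold = 4.8372^0.38 ≈ 1.8203.
c_gold = y_gold − (n+g+δ)·k_gold = 1.8203 − 0.143·4.8372 ≈ 1.1286.

c_gold ≈ 1.129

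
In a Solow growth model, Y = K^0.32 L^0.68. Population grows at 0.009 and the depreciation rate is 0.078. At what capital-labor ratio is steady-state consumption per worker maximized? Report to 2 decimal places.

The effective depreciation rate is n + δ = 0.009 + 0.078 = 0.087.
Golden rule sets MPK = n+δ: 0.32·k^(0.32−1) = 0.087, so k_gold = (0.32/0.087)^(1/0.68) ≈ 6.7891.

k_gold ≈ 6.79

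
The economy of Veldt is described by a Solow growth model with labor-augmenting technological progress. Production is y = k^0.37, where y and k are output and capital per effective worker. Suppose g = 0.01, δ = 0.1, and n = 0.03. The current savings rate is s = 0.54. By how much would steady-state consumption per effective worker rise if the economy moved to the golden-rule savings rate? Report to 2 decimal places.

Break-even investment rate: n + g + δ = 0.03 + 0.01 + 0.1 = 0.14.
Current steady state (s = 0.54): k* = (0.54/0.14)^(1/0.63) ≈ 8.5228, y* = 8.5228^0.37 ≈ 2.2096, c* = (1−0.54)·2.2096 ≈ 1.0164.
Golden rule sets MPK = n+g+δ: 0.37·k^(0.37−1) = 0.14, so k_gold = (0.37/0.14)^(1/0.63) ≈ 4.6769.
y_gold = 4.6769^0.37 ≈ 1.7696, c_gold = y_gold − 0.14·k_gold ≈ 1.1149.
Gain: Δc = 1.1149 − 1.0164 ≈ 0.0985.

Δc ≈ 0.10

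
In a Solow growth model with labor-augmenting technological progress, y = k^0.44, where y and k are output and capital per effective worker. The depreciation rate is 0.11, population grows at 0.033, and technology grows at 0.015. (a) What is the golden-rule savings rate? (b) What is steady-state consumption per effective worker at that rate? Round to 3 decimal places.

The effective depreciation rate is n + g + δ = 0.033 + 0.015 + 0.11 = 0.158.
For Cobb-Douglas, s_gold equals capital's share: s_gold = 0.44.
Maximizing c = f(k) − (n+g+δ)·k gives f'(k) = n+g+δ, i.e. 0.44·k^(0.44−1) = 0.158, so k_gold = (0.44/0.158)^(1/0.56) ≈ 6.2270.
y_gold = 6.2270^0.44 ≈ 2.2361; c_gold = (1−0.44)·y_gold ≈ 1.2522.

(a) s_gold = 0.440; (b) c_gold ≈ 1.252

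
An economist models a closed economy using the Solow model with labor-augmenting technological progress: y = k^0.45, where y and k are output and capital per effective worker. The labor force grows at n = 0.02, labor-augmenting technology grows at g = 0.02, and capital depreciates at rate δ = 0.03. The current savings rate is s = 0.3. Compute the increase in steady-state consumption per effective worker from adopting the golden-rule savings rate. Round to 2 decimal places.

Capital per effective worker breaks even when investment replaces (n + g + δ)·k; here n + g + δ = 0.07.
Current steady state (s = 0.3): k* = (0.3/0.07)^(1/0.55) ≈ 14.0972, y* = 14.0972^0.45 ≈ 3.2893, c* = (1−0.3)·3.2893 ≈ 2.3025.
Golden rule sets MPK = n+g+δ: 0.45·k^(0.45−1) = 0.07, so k_gold = (0.45/0.07)^(1/0.55) ≈ 29.4645.
y_gold = 29.4645^0.45 ≈ 4.5834, c_gold = y_gold − 0.07·k_gold ≈ 2.5209.
Gain: Δc = 2.5209 − 2.3025 ≈ 0.2183.

Δc ≈ 0.22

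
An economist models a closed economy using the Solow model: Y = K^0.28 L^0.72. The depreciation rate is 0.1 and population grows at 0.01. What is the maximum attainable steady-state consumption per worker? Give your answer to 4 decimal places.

c_gold ≈ 1.0355

The effective depreciation rate is n + δ = 0.01 + 0.1 = 0.11.
Setting f'(k) = n+δ gives 0.28·k^(0.28−1) = 0.11, hence k_gold = (0.28/0.11)^(1/0.72) ≈ 3.6607.
y_gold = 3.6607^0.28 ≈ 1.4381.
c_gold = y_gold − (n+δ)·k_gold = 1.4381 − 0.11·3.6607 ≈ 1.0355.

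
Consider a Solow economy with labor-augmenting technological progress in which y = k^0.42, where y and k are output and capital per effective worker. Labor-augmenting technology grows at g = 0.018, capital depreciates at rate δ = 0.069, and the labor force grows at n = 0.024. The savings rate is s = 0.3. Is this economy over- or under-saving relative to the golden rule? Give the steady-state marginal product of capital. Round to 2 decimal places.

under-saving; MPK ≈ 0.16

Break-even investment rate: n + g + δ = 0.024 + 0.018 + 0.069 = 0.111.
Steady-state k*: s·k^0.42 = 0.111·k gives k* = (0.3/0.111)^(1/0.58) ≈ 5.5524.
MPK = 0.42·5.5524^(-0.58) ≈ 0.1554.
MPK > n+g+δ = 0.111, so the economy is dynamically efficient (under-saving).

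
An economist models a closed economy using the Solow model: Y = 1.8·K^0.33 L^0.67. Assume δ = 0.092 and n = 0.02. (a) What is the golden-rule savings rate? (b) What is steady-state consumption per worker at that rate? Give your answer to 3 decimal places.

Capital per worker breaks even when investment replaces (n + δ)·k; here n + δ = 0.112.
For Cobb-Douglas, s_gold equals capital's share: s_gold = 0.33.
Maximizing c = f(k) − (n+δ)·k gives f'(k) = n+δ, i.e. 0.33·1.8·k^(0.33−1) = 0.112, so k_gold = (0.33·1.8/0.112)^(1/0.67) ≈ 12.0627.
y_gold = 1.8·12.0627^0.33 ≈ 4.0940; c_gold = (1−0.33)·y_gold ≈ 2.7430.

(a) s_gold = 0.330; (b) c_gold ≈ 2.743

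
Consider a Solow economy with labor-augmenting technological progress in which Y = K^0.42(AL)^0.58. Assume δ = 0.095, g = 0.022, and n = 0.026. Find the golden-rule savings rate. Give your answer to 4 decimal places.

n + g + δ = 0.026 + 0.022 + 0.095 = 0.143.
At the golden rule MPK = n+g+δ, and in any Cobb-Douglas steady state s = (n+g+δ)·k/y = MPK·k/y = capital's share 0.42.

s_gold = 0.4200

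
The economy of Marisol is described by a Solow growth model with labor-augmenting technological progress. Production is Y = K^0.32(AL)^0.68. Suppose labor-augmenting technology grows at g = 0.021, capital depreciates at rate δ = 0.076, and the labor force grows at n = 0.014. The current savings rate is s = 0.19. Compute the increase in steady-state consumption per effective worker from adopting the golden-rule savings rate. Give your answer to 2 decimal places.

Capital per effective worker breaks even when investment replaces (n + g + δ)·k; here n + g + δ = 0.111.
Current steady state (s = 0.19): k* = (0.19/0.111)^(1/0.68) ≈ 2.2043, y* = 2.2043^0.32 ≈ 1.2878, c* = (1−0.19)·1.2878 ≈ 1.0431.
At the golden rule the marginal product of capital equals n+g+δ: 0.32·k^(0.32−1) = 0.111. Solving, k_gold = (0.32/0.111)^(1/0.68) ≈ 4.7448.
y_gold = 4.7448^0.32 ≈ 1.6458, c_gold = y_gold − 0.111·k_gold ≈ 1.1192.
Gain: Δc = 1.1192 − 1.0431 ≈ 0.0761.

Δc ≈ 0.08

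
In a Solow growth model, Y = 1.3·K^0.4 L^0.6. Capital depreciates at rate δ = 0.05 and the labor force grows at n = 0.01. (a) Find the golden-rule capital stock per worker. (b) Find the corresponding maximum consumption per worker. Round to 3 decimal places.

n + δ = 0.01 + 0.05 = 0.06.
Setting f'(k) = n+δ gives 0.4·1.3·k^(0.4−1) = 0.06, hence k_gold = (0.4·1.3/0.06)^(1/0.6) ≈ 36.5668.
y_gold = 1.3·36.5668^0.4 ≈ 5.4850; c_gold = y_gold − 0.06·k_gold ≈ 3.2910.

(a) k_gold ≈ 36.567; (b) c_gold ≈ 3.291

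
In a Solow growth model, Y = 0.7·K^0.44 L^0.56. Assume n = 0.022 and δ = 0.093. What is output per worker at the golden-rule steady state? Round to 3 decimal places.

y_gold ≈ 1.518

The effective depreciation rate is n + δ = 0.022 + 0.093 = 0.115.
Setting f'(k) = n+δ gives 0.44·0.7·k^(0.44−1) = 0.115, hence k_gold = (0.44·0.7/0.115)^(1/0.56) ≈ 5.8080.
Output: y_gold = 0.7·k_gold^0.44 = 0.7·5.8080^0.44 ≈ 1.5180.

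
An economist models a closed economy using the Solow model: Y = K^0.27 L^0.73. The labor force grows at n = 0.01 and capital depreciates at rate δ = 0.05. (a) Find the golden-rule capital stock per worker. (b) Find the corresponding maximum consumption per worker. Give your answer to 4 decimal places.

Break-even investment rate: n + δ = 0.01 + 0.05 = 0.06.
At the golden rule the marginal product of capital equals n+δ: 0.27·k^(0.27−1) = 0.06. Solving, k_gold = (0.27/0.06)^(1/0.73) ≈ 7.8490.
y_gold = 7.8490^0.27 ≈ 1.7442; c_gold = y_gold − 0.06·k_gold ≈ 1.2733.

(a) k_gold ≈ 7.8490; (b) c_gold ≈ 1.2733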